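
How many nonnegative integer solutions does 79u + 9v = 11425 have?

16

gcd(79, 9) = 1.
By Bézout, 79×(4) + 9×(-35) = 1.
One solution: (7, 1208).
General: u = 7 + 9t, v = 1208 - 79t.
u ≥ 0 ⇒ t ≥ 0; v ≥ 0 ⇒ t ≤ 15. So t ∈ [0, 15]: 16 solutions.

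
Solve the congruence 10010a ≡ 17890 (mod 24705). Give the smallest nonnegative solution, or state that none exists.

989

gcd(24705, 10010):
  24705 = 2*10010 + 4685
  10010 = 2*4685 + 640
  4685 = 7*640 + 205
  640 = 3*205 + 25
  205 = 8*25 + 5
  25 = 5*5
so gcd(24705, 10010) = 5.
5 divides 17890, so solutions exist.
Back-substitute for Bézout coefficients:
  5 = 205 - 8*25
  ... = 10010*(-965) + 24705*(391)
So 10010*(-965) ≡ 5 (mod 24705); multiply by 3578: a ≡ -3452770 (mod 4941).
Smallest nonnegative: a = -3452770 mod 4941 = 989.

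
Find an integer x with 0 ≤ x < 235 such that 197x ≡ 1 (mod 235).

gcd(235, 197) = 1  (235 = 1×197 + 38, 197 = 5×38 + 7, 38 = 5×7 + 3, 7 = 2×3 + 1, 3 = 3×1).
Back-substituting, 197×(68) + 235×(-57) = 1.
So 197×68 ≡ 1 (mod 235), and 68 mod 235 = 68.

68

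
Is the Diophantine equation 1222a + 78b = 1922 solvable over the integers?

gcd(1222, 78) = 26  (1222 = 15×78 + 52, 78 = 1×52 + 26, 52 = 2×26).
26 does not divide 1922 (remainder 24), so no integer solutions.

no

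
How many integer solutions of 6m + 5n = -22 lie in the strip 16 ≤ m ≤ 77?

gcd(6, 5) = 1  (6 = 1·5 + 1, 5 = 5·1).
Back-substituting, 6·(1) + 5·(-1) = 1.
Scale by -22: particular solution (-22, 22); reduce m mod 5: (3, -8).
General solution: m = 3 + 5t, n = -8 - 6t for integer t.
16 ≤ 3 + 5t ≤ 77 gives t ∈ [3, 14], which is 12 values.

12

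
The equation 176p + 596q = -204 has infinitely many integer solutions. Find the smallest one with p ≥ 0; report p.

9

gcd(596, 176):
  596 = 3*176 + 68
  176 = 2*68 + 40
  68 = 1*40 + 28
  40 = 1*28 + 12
  28 = 2*12 + 4
  12 = 3*4
so gcd(596, 176) = 4.
4 divides -204, so solutions exist.
Back-substitute for Bézout coefficients:
  4 = 28 - 2*12
  ... = 176*(-44) + 596*(13)
Scale by -204/4 = -51: (p₀, q₀) = (2244, -663).
General solution: p = 2244 + 149t, q = -663 - 44t for integer t.
p ≥ 0: smallest is 2244 mod 149 = 9 (at t = -15), with q = -3.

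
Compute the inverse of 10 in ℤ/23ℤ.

7

gcd(23, 10):
  23 = 2×10 + 3
  10 = 3×3 + 1
  3 = 3×1
so gcd(23, 10) = 1.
Back-substitute for Bézout coefficients:
  1 = 10 - 3×3
  ... = 10×(7) + 23×(-3)
So 10×7 ≡ 1 (mod 23), and 7 mod 23 = 7.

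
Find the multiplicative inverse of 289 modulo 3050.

gcd(3050, 289) = 1.
By Bézout, 289×(-591) + 3050×(56) = 1.
So 289×-591 ≡ 1 (mod 3050), and -591 mod 3050 = 2459.

2459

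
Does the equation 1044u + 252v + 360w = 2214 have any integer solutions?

gcd(1044, 252) = 36  (1044 = 4*252 + 36, 252 = 7*36).
gcd(36, 360) = 36.
36 does not divide 2214 (remainder 18), so no integer solutions.

no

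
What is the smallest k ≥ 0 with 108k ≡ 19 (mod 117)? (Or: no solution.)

no solution

gcd(117, 108) = 9  (117 = 1*108 + 9, 108 = 12*9).
9 does not divide 19, so the congruence has no solution.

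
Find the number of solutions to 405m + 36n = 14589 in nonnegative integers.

gcd(405, 36) = 9  (405 = 11*36 + 9, 36 = 4*9).
Back-substituting, 405*(1) + 36*(-11) = 9.
Scale by 1621: one solution is (1621, -17831). Reduce m mod 4: (1, 394).
General: m = 1 + 4t, n = 394 - 45t.
m ≥ 0 ⇒ t ≥ 0; n ≥ 0 ⇒ t ≤ 8. So t ∈ [0, 8]: 9 solutions.

9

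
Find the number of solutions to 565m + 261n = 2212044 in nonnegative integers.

gcd(565, 261) = 1  (565 = 2·261 + 43, 261 = 6·43 + 3, 43 = 14·3 + 1, 3 = 3·1).
Back-substituting, 565·(85) + 261·(-184) = 1.
Scale by 2212044: one solution is (188023740, -407016096). Reduce m mod 261: (123, 8209).
General: m = 123 + 261t, n = 8209 - 565t.
m ≥ 0 ⇒ t ≥ 0; n ≥ 0 ⇒ t ≤ 14. So t ∈ [0, 14]: 15 solutions.

15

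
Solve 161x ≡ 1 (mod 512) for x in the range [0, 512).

gcd(512, 161) = 1  (512 = 3·161 + 29, 161 = 5·29 + 16, 29 = 1·16 + 13, 16 = 1·13 + 3, 13 = 4·3 + 1, 3 = 3·1).
Back-substituting, 161·(-159) + 512·(50) = 1.
So 161·-159 ≡ 1 (mod 512), and -159 mod 512 = 353.

353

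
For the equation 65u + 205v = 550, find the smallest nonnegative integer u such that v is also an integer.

gcd(205, 65) = 5  (205 = 3×65 + 10, 65 = 6×10 + 5, 10 = 2×5).
5 divides 550, so solutions exist.
Back-substituting, 65×(19) + 205×(-6) = 5.
Scale by 550/5 = 110: (u₀, v₀) = (2090, -660).
General solution: u = 2090 + 41t, v = -660 - 13t for integer t.
u ≥ 0: smallest is 2090 mod 41 = 40 (at t = -50), with v = -10.

40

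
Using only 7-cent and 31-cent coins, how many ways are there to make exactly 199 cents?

1

Need nonnegative integers with 7j + 31k = 199.
gcd(7, 31) = 1, and 7·(9) + 31·(-2) = 1.
So (j₀, k₀) = (1791, -398); general j = 1791 + 31t, k = -398 - 7t.
j ≥ 0 ⇒ t ≥ -57; k ≥ 0 ⇒ t ≤ -57. That's 1 value of t.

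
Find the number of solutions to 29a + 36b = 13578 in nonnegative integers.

gcd(36, 29) = 1.
By Bézout, 29×(5) + 36×(-4) = 1.
One solution: (30, 353).
General: a = 30 + 36t, b = 353 - 29t.
a ≥ 0 ⇒ t ≥ 0; b ≥ 0 ⇒ t ≤ 12. So t ∈ [0, 12]: 13 solutions.

13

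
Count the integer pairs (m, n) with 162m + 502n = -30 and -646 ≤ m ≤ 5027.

22

gcd(502, 162) = 2.
By Bézout, 162·(31) + 502·(-10) = 2.
Particular solution: (37, -12).
General solution: m = 37 + 251t, n = -12 - 81t for integer t.
-646 ≤ 37 + 251t ≤ 5027 gives t ∈ [-2, 19], which is 22 values.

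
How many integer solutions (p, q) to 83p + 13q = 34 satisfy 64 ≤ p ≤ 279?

17

gcd(83, 13) = 1.
By Bézout, 83·(-5) + 13·(32) = 1.
Particular solution: (12, -74).
General solution: p = 12 + 13t, q = -74 - 83t for integer t.
64 ≤ 12 + 13t ≤ 279 gives t ∈ [4, 20], which is 17 values.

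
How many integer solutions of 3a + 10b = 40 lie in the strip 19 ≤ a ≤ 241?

23

gcd(10, 3) = 1.
By Bézout, 3*(-3) + 10*(1) = 1.
Particular solution: (0, 4).
General solution: a = 0 + 10t, b = 4 - 3t for integer t.
19 ≤ 0 + 10t ≤ 241 gives t ∈ [2, 24], which is 23 values.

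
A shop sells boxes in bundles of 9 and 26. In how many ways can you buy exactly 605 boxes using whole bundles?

Need nonnegative integers with 9j + 26k = 605.
gcd(9, 26) = 1, and 9·(3) + 26·(-1) = 1.
So (j₀, k₀) = (1815, -605); general j = 1815 + 26t, k = -605 - 9t.
j ≥ 0 ⇒ t ≥ -69; k ≥ 0 ⇒ t ≤ -68. That's 2 values of t.

2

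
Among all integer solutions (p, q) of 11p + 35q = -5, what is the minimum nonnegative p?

25

gcd(35, 11):
  35 = 3*11 + 2
  11 = 5*2 + 1
  2 = 2*1
so gcd(35, 11) = 1.
1 divides -5, so solutions exist.
Back-substitute for Bézout coefficients:
  1 = 11 - 5*2
  ... = 11*(16) + 35*(-5)
Scale by -5/1 = -5: (p₀, q₀) = (-80, 25).
General solution: p = -80 + 35t, q = 25 - 11t for integer t.
p ≥ 0: smallest is -80 mod 35 = 25 (at t = 3), with q = -8.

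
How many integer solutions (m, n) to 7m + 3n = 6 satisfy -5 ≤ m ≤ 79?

gcd(7, 3) = 1.
By Bézout, 7*(1) + 3*(-2) = 1.
Particular solution: (0, 2).
General solution: m = 0 + 3t, n = 2 - 7t for integer t.
-5 ≤ 0 + 3t ≤ 79 gives t ∈ [-1, 26], which is 28 values.

28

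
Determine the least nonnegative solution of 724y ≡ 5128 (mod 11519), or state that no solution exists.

2680

gcd(11519, 724) = 1.
1 divides 5128, so solutions exist.
By Bézout, 724×(-5139) + 11519×(323) = 1.
So 724×(-5139) ≡ 1 (mod 11519); multiply by 5128: y ≡ -26352792 (mod 11519).
Smallest nonnegative: y = -26352792 mod 11519 = 2680.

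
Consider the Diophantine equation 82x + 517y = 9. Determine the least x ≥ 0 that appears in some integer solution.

gcd(517, 82):
  517 = 6×82 + 25
  82 = 3×25 + 7
  25 = 3×7 + 4
  7 = 1×4 + 3
  4 = 1×3 + 1
  3 = 3×1
so gcd(517, 82) = 1.
1 divides 9, so solutions exist.
Back-substitute for Bézout coefficients:
  1 = 4 - 1×3
  ... = 82×(-145) + 517×(23)
Scale by 9/1 = 9: (x₀, y₀) = (-1305, 207).
General solution: x = -1305 + 517t, y = 207 - 82t for integer t.
x ≥ 0: smallest is -1305 mod 517 = 246 (at t = 3), with y = -39.

246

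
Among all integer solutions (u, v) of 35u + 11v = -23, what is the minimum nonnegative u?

5

gcd(35, 11):
  35 = 3*11 + 2
  11 = 5*2 + 1
  2 = 2*1
so gcd(35, 11) = 1.
1 divides -23, so solutions exist.
Back-substitute for Bézout coefficients:
  1 = 11 - 5*2
  ... = 35*(-5) + 11*(16)
Scale by -23/1 = -23: (u₀, v₀) = (115, -368).
General solution: u = 115 + 11t, v = -368 - 35t for integer t.
u ≥ 0: smallest is 115 mod 11 = 5 (at t = -10), with v = -18.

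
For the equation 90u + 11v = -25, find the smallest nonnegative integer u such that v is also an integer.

gcd(90, 11):
  90 = 8·11 + 2
  11 = 5·2 + 1
  2 = 2·1
so gcd(90, 11) = 1.
1 divides -25, so solutions exist.
Back-substitute for Bézout coefficients:
  1 = 11 - 5·2
  ... = 90·(-5) + 11·(41)
Scale by -25/1 = -25: (u₀, v₀) = (125, -1025).
General solution: u = 125 + 11t, v = -1025 - 90t for integer t.
u ≥ 0: smallest is 125 mod 11 = 4 (at t = -11), with v = -35.

4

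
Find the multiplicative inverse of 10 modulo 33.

gcd(33, 10) = 1.
By Bézout, 10×(10) + 33×(-3) = 1.
So 10×10 ≡ 1 (mod 33), and 10 mod 33 = 10.

10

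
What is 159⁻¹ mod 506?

471

gcd(506, 159):
  506 = 3·159 + 29
  159 = 5·29 + 14
  29 = 2·14 + 1
  14 = 14·1
so gcd(506, 159) = 1.
Back-substitute for Bézout coefficients:
  1 = 29 - 2·14
  ... = 159·(-35) + 506·(11)
So 159·-35 ≡ 1 (mod 506), and -35 mod 506 = 471.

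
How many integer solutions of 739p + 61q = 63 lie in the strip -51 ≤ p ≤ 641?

gcd(739, 61):
  739 = 12*61 + 7
  61 = 8*7 + 5
  7 = 1*5 + 2
  5 = 2*2 + 1
  2 = 2*1
so gcd(739, 61) = 1.
Back-substitute for Bézout coefficients:
  1 = 5 - 2*2
  ... = 739*(-26) + 61*(315)
Scale by 63: particular solution (-1638, 19845); reduce p mod 61: (9, -108).
General solution: p = 9 + 61t, q = -108 - 739t for integer t.
-51 ≤ 9 + 61t ≤ 641 gives t ∈ [0, 10], which is 11 values.

11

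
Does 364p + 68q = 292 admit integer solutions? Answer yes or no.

yes

gcd(364, 68) = 4.
4 divides 292, so integer solutions exist.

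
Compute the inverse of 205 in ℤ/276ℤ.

241

gcd(276, 205) = 1  (276 = 1×205 + 71, 205 = 2×71 + 63, 71 = 1×63 + 8, 63 = 7×8 + 7, 8 = 1×7 + 1, 7 = 7×1).
Back-substituting, 205×(-35) + 276×(26) = 1.
So 205×-35 ≡ 1 (mod 276), and -35 mod 276 = 241.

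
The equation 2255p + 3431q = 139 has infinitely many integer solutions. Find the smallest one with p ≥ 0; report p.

gcd(3431, 2255) = 1.
1 divides 139, so solutions exist.
By Bézout, 2255×(-283) + 3431×(186) = 1.
Scale by 139/1 = 139: (p₀, q₀) = (-39337, 25854).
General solution: p = -39337 + 3431t, q = 25854 - 2255t for integer t.
p ≥ 0: smallest is -39337 mod 3431 = 1835 (at t = 12), with q = -1206.

1835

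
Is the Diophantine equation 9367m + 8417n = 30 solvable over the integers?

no

gcd(9367, 8417) = 19.
19 does not divide 30 (remainder 11), so no integer solutions.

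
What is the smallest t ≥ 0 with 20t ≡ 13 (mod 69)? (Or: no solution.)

gcd(69, 20) = 1.
1 divides 13, so solutions exist.
By Bézout, 20·(-31) + 69·(9) = 1.
So 20·(-31) ≡ 1 (mod 69); multiply by 13: t ≡ -403 (mod 69).
Smallest nonnegative: t = -403 mod 69 = 11.

11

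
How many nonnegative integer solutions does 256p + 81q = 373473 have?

18

gcd(256, 81) = 1.
By Bézout, 256×(25) + 81×(-79) = 1.
One solution: (36, 4497).
General: p = 36 + 81t, q = 4497 - 256t.
p ≥ 0 ⇒ t ≥ 0; q ≥ 0 ⇒ t ≤ 17. So t ∈ [0, 17]: 18 solutions.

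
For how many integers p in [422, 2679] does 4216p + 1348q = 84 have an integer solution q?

6

gcd(4216, 1348):
  4216 = 3*1348 + 172
  1348 = 7*172 + 144
  172 = 1*144 + 28
  144 = 5*28 + 4
  28 = 7*4
so gcd(4216, 1348) = 4.
Back-substitute for Bézout coefficients:
  4 = 144 - 5*28
  ... = 4216*(-47) + 1348*(147)
Scale by 21: particular solution (-987, 3087); reduce p mod 337: (24, -75).
General solution: p = 24 + 337t, q = -75 - 1054t for integer t.
422 ≤ 24 + 337t ≤ 2679 gives t ∈ [2, 7], which is 6 values.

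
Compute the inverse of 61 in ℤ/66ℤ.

13

gcd(66, 61):
  66 = 1·61 + 5
  61 = 12·5 + 1
  5 = 5·1
so gcd(66, 61) = 1.
Back-substitute for Bézout coefficients:
  1 = 61 - 12·5
  ... = 61·(13) + 66·(-12)
So 61·13 ≡ 1 (mod 66), and 13 mod 66 = 13.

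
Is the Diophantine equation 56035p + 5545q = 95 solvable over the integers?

gcd(56035, 5545) = 5  (56035 = 10×5545 + 585, 5545 = 9×585 + 280, 585 = 2×280 + 25, 280 = 11×25 + 5, 25 = 5×5).
5 divides 95, so integer solutions exist.

yes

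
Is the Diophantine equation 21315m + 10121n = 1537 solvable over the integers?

yes

gcd(21315, 10121) = 29.
29 divides 1537, so integer solutions exist.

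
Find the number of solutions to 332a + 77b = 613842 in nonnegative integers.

24

gcd(332, 77) = 1.
By Bézout, 332·(-16) + 77·(69) = 1.
One solution: (32, 7834).
General: a = 32 + 77t, b = 7834 - 332t.
a ≥ 0 ⇒ t ≥ 0; b ≥ 0 ⇒ t ≤ 23. So t ∈ [0, 23]: 24 solutions.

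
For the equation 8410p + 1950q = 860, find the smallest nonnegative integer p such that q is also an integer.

gcd(8410, 1950) = 10.
10 divides 860, so solutions exist.
By Bézout, 8410×(16) + 1950×(-69) = 10.
Scale by 860/10 = 86: (p₀, q₀) = (1376, -5934).
General solution: p = 1376 + 195t, q = -5934 - 841t for integer t.
p ≥ 0: smallest is 1376 mod 195 = 11 (at t = -7), with q = -47.

11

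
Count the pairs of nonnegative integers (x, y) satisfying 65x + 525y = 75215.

11

gcd(525, 65):
  525 = 8×65 + 5
  65 = 13×5
so gcd(525, 65) = 5.
Back-substitute for Bézout coefficients:
  5 = 525 - 8×65
  ... = 65×(-8) + 525×(1)
Scale by 15043: one solution is (-120344, 15043). Reduce x mod 105: (91, 132).
General: x = 91 + 105t, y = 132 - 13t.
x ≥ 0 ⇒ t ≥ 0; y ≥ 0 ⇒ t ≤ 10. So t ∈ [0, 10]: 11 solutions.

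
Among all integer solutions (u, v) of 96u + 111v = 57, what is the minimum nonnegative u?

11

gcd(111, 96) = 3  (111 = 1·96 + 15, 96 = 6·15 + 6, 15 = 2·6 + 3, 6 = 2·3).
3 divides 57, so solutions exist.
Back-substituting, 96·(-15) + 111·(13) = 3.
Scale by 57/3 = 19: (u₀, v₀) = (-285, 247).
General solution: u = -285 + 37t, v = 247 - 32t for integer t.
u ≥ 0: smallest is -285 mod 37 = 11 (at t = 8), with v = -9.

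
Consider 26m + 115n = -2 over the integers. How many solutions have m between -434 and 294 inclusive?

gcd(115, 26) = 1.
By Bézout, 26×(31) + 115×(-7) = 1.
Particular solution: (53, -12).
General solution: m = 53 + 115t, n = -12 - 26t for integer t.
-434 ≤ 53 + 115t ≤ 294 gives t ∈ [-4, 2], which is 7 values.

7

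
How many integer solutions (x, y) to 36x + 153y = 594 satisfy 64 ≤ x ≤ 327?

15

gcd(153, 36) = 9  (153 = 4·36 + 9, 36 = 4·9).
Back-substituting, 36·(-4) + 153·(1) = 9.
Scale by 66: particular solution (-264, 66); reduce x mod 17: (8, 2).
General solution: x = 8 + 17t, y = 2 - 4t for integer t.
64 ≤ 8 + 17t ≤ 327 gives t ∈ [4, 18], which is 15 values.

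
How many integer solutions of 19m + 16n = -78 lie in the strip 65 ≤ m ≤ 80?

1

gcd(19, 16) = 1.
By Bézout, 19*(-5) + 16*(6) = 1.
Particular solution: (6, -12).
General solution: m = 6 + 16t, n = -12 - 19t for integer t.
65 ≤ 6 + 16t ≤ 80 gives t ∈ [4, 4], which is 1 value.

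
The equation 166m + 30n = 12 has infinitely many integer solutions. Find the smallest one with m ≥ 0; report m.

12

gcd(166, 30):
  166 = 5*30 + 16
  30 = 1*16 + 14
  16 = 1*14 + 2
  14 = 7*2
so gcd(166, 30) = 2.
2 divides 12, so solutions exist.
Back-substitute for Bézout coefficients:
  2 = 16 - 1*14
  ... = 166*(2) + 30*(-11)
Scale by 12/2 = 6: (m₀, n₀) = (12, -66).
General solution: m = 12 + 15t, n = -66 - 83t for integer t.
m ≥ 0: smallest is 12 mod 15 = 12 (at t = 0), with n = -66.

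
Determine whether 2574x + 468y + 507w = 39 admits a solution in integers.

gcd(2574, 468) = 234.
gcd(234, 507) = 39.
39 divides 39, so integer solutions exist.

yes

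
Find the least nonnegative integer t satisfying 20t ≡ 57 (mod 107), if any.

51

gcd(107, 20) = 1.
1 divides 57, so solutions exist.
By Bézout, 20×(-16) + 107×(3) = 1.
So 20×(-16) ≡ 1 (mod 107); multiply by 57: t ≡ -912 (mod 107).
Smallest nonnegative: t = -912 mod 107 = 51.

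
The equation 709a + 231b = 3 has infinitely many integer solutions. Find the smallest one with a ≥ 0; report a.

159

gcd(709, 231) = 1.
1 divides 3, so solutions exist.
By Bézout, 709×(-101) + 231×(310) = 1.
Scale by 3/1 = 3: (a₀, b₀) = (-303, 930).
General solution: a = -303 + 231t, b = 930 - 709t for integer t.
a ≥ 0: smallest is -303 mod 231 = 159 (at t = 2), with b = -488.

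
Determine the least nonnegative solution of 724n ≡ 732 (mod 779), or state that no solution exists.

gcd(779, 724):
  779 = 1*724 + 55
  724 = 13*55 + 9
  55 = 6*9 + 1
  9 = 9*1
so gcd(779, 724) = 1.
1 divides 732, so solutions exist.
Back-substitute for Bézout coefficients:
  1 = 55 - 6*9
  ... = 724*(-85) + 779*(79)
So 724*(-85) ≡ 1 (mod 779); multiply by 732: n ≡ -62220 (mod 779).
Smallest nonnegative: n = -62220 mod 779 = 100.

100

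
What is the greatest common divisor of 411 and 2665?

1

gcd(2665, 411):
  2665 = 6×411 + 199
  411 = 2×199 + 13
  199 = 15×13 + 4
  13 = 3×4 + 1
  4 = 4×1
so gcd(2665, 411) = 1.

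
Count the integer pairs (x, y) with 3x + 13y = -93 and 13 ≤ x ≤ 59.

3

gcd(13, 3) = 1  (13 = 4×3 + 1, 3 = 3×1).
Back-substituting, 3×(-4) + 13×(1) = 1.
Scale by -93: particular solution (372, -93); reduce x mod 13: (8, -9).
General solution: x = 8 + 13t, y = -9 - 3t for integer t.
13 ≤ 8 + 13t ≤ 59 gives t ∈ [1, 3], which is 3 values.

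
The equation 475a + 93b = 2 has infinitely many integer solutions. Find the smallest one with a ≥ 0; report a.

gcd(475, 93):
  475 = 5*93 + 10
  93 = 9*10 + 3
  10 = 3*3 + 1
  3 = 3*1
so gcd(475, 93) = 1.
1 divides 2, so solutions exist.
Back-substitute for Bézout coefficients:
  1 = 10 - 3*3
  ... = 475*(28) + 93*(-143)
Scale by 2/1 = 2: (a₀, b₀) = (56, -286).
General solution: a = 56 + 93t, b = -286 - 475t for integer t.
a ≥ 0: smallest is 56 mod 93 = 56 (at t = 0), with b = -286.

56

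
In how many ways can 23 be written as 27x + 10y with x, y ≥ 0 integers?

gcd(27, 10) = 1  (27 = 2·10 + 7, 10 = 1·7 + 3, 7 = 2·3 + 1, 3 = 3·1).
Back-substituting, 27·(3) + 10·(-8) = 1.
Scale by 23: one solution is (69, -184). Reduce x mod 10: (9, -22).
General: x = 9 + 10t, y = -22 - 27t.
x ≥ 0 ⇒ t ≥ 0; y ≥ 0 ⇒ t ≤ -1. So t ∈ [0, -1]: 0 solutions.

0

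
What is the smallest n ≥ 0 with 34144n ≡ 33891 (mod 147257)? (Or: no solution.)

gcd(147257, 34144) = 11.
11 divides 33891, so solutions exist.
By Bézout, 34144*(-841) + 147257*(195) = 11.
So 34144*(-841) ≡ 11 (mod 147257); multiply by 3081: n ≡ -2591121 (mod 13387).
Smallest nonnegative: n = -2591121 mod 13387 = 5957.

5957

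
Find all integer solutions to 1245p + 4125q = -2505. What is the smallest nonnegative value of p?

gcd(4125, 1245):
  4125 = 3×1245 + 390
  1245 = 3×390 + 75
  390 = 5×75 + 15
  75 = 5×15
so gcd(4125, 1245) = 15.
15 divides -2505, so solutions exist.
Back-substitute for Bézout coefficients:
  15 = 390 - 5×75
  ... = 1245×(-53) + 4125×(16)
Scale by -2505/15 = -167: (p₀, q₀) = (8851, -2672).
General solution: p = 8851 + 275t, q = -2672 - 83t for integer t.
p ≥ 0: smallest is 8851 mod 275 = 51 (at t = -32), with q = -16.

51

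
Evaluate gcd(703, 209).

gcd(703, 209):
  703 = 3×209 + 76
  209 = 2×76 + 57
  76 = 1×57 + 19
  57 = 3×19
so gcd(703, 209) = 19.

19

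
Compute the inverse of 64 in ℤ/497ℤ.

gcd(497, 64) = 1.
By Bézout, 64·(-132) + 497·(17) = 1.
So 64·-132 ≡ 1 (mod 497), and -132 mod 497 = 365.

365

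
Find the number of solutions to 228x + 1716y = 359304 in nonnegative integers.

11

gcd(1716, 228):
  1716 = 7·228 + 120
  228 = 1·120 + 108
  120 = 1·108 + 12
  108 = 9·12
so gcd(1716, 228) = 12.
Back-substitute for Bézout coefficients:
  12 = 120 - 1·108
  ... = 228·(-15) + 1716·(2)
Scale by 29942: one solution is (-449130, 59884). Reduce x mod 143: (33, 205).
General: x = 33 + 143t, y = 205 - 19t.
x ≥ 0 ⇒ t ≥ 0; y ≥ 0 ⇒ t ≤ 10. So t ∈ [0, 10]: 11 solutions.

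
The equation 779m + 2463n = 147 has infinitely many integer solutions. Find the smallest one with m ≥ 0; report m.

gcd(2463, 779) = 1.
1 divides 147, so solutions exist.
By Bézout, 779×(215) + 2463×(-68) = 1.
Scale by 147/1 = 147: (m₀, n₀) = (31605, -9996).
General solution: m = 31605 + 2463t, n = -9996 - 779t for integer t.
m ≥ 0: smallest is 31605 mod 2463 = 2049 (at t = -12), with n = -648.

2049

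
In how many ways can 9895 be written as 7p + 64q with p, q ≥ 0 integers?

gcd(64, 7) = 1.
By Bézout, 7·(-9) + 64·(1) = 1.
One solution: (33, 151).
General: p = 33 + 64t, q = 151 - 7t.
p ≥ 0 ⇒ t ≥ 0; q ≥ 0 ⇒ t ≤ 21. So t ∈ [0, 21]: 22 solutions.

22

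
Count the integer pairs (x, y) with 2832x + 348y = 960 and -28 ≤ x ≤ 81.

gcd(2832, 348) = 12  (2832 = 8×348 + 48, 348 = 7×48 + 12, 48 = 4×12).
Back-substituting, 2832×(-7) + 348×(57) = 12.
Scale by 80: particular solution (-560, 4560); reduce x mod 29: (20, -160).
General solution: x = 20 + 29t, y = -160 - 236t for integer t.
-28 ≤ 20 + 29t ≤ 81 gives t ∈ [-1, 2], which is 4 values.

4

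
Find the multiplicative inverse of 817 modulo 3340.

gcd(3340, 817) = 1  (3340 = 4·817 + 72, 817 = 11·72 + 25, 72 = 2·25 + 22, 25 = 1·22 + 3, 22 = 7·3 + 1, 3 = 3·1).
Back-substituting, 817·(-1067) + 3340·(261) = 1.
So 817·-1067 ≡ 1 (mod 3340), and -1067 mod 3340 = 2273.

2273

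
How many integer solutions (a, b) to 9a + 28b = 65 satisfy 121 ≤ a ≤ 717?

gcd(28, 9) = 1  (28 = 3·9 + 1, 9 = 9·1).
Back-substituting, 9·(-3) + 28·(1) = 1.
Scale by 65: particular solution (-195, 65); reduce a mod 28: (1, 2).
General solution: a = 1 + 28t, b = 2 - 9t for integer t.
121 ≤ 1 + 28t ≤ 717 gives t ∈ [5, 25], which is 21 values.

21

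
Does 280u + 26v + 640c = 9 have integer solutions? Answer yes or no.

gcd(280, 26) = 2  (280 = 10·26 + 20, 26 = 1·20 + 6, 20 = 3·6 + 2, 6 = 3·2).
gcd(2, 640) = 2.
2 does not divide 9 (remainder 1), so no integer solutions.

no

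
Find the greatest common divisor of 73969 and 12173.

gcd(73969, 12173):
  73969 = 6*12173 + 931
  12173 = 13*931 + 70
  931 = 13*70 + 21
  70 = 3*21 + 7
  21 = 3*7
so gcd(73969, 12173) = 7.

7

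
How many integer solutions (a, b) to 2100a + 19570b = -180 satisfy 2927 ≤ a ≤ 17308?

7

gcd(19570, 2100) = 10  (19570 = 9×2100 + 670, 2100 = 3×670 + 90, 670 = 7×90 + 40, 90 = 2×40 + 10, 40 = 4×10).
Back-substituting, 2100×(438) + 19570×(-47) = 10.
Scale by -18: particular solution (-7884, 846); reduce a mod 1957: (1901, -204).
General solution: a = 1901 + 1957t, b = -204 - 210t for integer t.
2927 ≤ 1901 + 1957t ≤ 17308 gives t ∈ [1, 7], which is 7 values.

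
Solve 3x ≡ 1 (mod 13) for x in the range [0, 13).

gcd(13, 3) = 1  (13 = 4*3 + 1, 3 = 3*1).
Back-substituting, 3*(-4) + 13*(1) = 1.
So 3*-4 ≡ 1 (mod 13), and -4 mod 13 = 9.

9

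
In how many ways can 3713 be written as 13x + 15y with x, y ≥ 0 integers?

19

gcd(15, 13) = 1  (15 = 1×13 + 2, 13 = 6×2 + 1, 2 = 2×1).
Back-substituting, 13×(7) + 15×(-6) = 1.
Scale by 3713: one solution is (25991, -22278). Reduce x mod 15: (11, 238).
General: x = 11 + 15t, y = 238 - 13t.
x ≥ 0 ⇒ t ≥ 0; y ≥ 0 ⇒ t ≤ 18. So t ∈ [0, 18]: 19 solutions.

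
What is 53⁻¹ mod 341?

148

gcd(341, 53) = 1.
By Bézout, 53·(148) + 341·(-23) = 1.
So 53·148 ≡ 1 (mod 341), and 148 mod 341 = 148.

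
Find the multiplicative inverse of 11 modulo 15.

11

gcd(15, 11) = 1  (15 = 1×11 + 4, 11 = 2×4 + 3, 4 = 1×3 + 1, 3 = 3×1).
Back-substituting, 11×(-4) + 15×(3) = 1.
So 11×-4 ≡ 1 (mod 15), and -4 mod 15 = 11.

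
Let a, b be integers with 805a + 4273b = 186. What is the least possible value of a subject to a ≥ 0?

3201

gcd(4273, 805):
  4273 = 5*805 + 248
  805 = 3*248 + 61
  248 = 4*61 + 4
  61 = 15*4 + 1
  4 = 4*1
so gcd(4273, 805) = 1.
1 divides 186, so solutions exist.
Back-substitute for Bézout coefficients:
  1 = 61 - 15*4
  ... = 805*(1051) + 4273*(-198)
Scale by 186/1 = 186: (a₀, b₀) = (195486, -36828).
General solution: a = 195486 + 4273t, b = -36828 - 805t for integer t.
a ≥ 0: smallest is 195486 mod 4273 = 3201 (at t = -45), with b = -603.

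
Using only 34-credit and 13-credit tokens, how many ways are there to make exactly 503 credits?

Need nonnegative integers with 34j + 13k = 503.
gcd(34, 13) = 1, and 34·(5) + 13·(-13) = 1.
So (j₀, k₀) = (2515, -6539); general j = 2515 + 13t, k = -6539 - 34t.
j ≥ 0 ⇒ t ≥ -193; k ≥ 0 ⇒ t ≤ -193. That's 1 value of t.

1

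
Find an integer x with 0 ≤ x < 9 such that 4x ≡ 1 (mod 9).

7

gcd(9, 4):
  9 = 2×4 + 1
  4 = 4×1
so gcd(9, 4) = 1.
Back-substitute for Bézout coefficients:
  1 = 9 - 2×4
  ... = 4×(-2) + 9×(1)
So 4×-2 ≡ 1 (mod 9), and -2 mod 9 = 7.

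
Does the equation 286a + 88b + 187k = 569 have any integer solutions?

gcd(286, 88):
  286 = 3×88 + 22
  88 = 4×22
so gcd(286, 88) = 22.
gcd(22, 187) = 11.
11 does not divide 569 (remainder 8), so no integer solutions.

no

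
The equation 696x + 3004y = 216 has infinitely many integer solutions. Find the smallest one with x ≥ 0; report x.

gcd(3004, 696):
  3004 = 4*696 + 220
  696 = 3*220 + 36
  220 = 6*36 + 4
  36 = 9*4
so gcd(3004, 696) = 4.
4 divides 216, so solutions exist.
Back-substitute for Bézout coefficients:
  4 = 220 - 6*36
  ... = 696*(-82) + 3004*(19)
Scale by 216/4 = 54: (x₀, y₀) = (-4428, 1026).
General solution: x = -4428 + 751t, y = 1026 - 174t for integer t.
x ≥ 0: smallest is -4428 mod 751 = 78 (at t = 6), with y = -18.

78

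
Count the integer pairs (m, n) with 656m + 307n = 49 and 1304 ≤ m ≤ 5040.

gcd(656, 307):
  656 = 2·307 + 42
  307 = 7·42 + 13
  42 = 3·13 + 3
  13 = 4·3 + 1
  3 = 3·1
so gcd(656, 307) = 1.
Back-substitute for Bézout coefficients:
  1 = 13 - 4·3
  ... = 656·(-95) + 307·(203)
Scale by 49: particular solution (-4655, 9947); reduce m mod 307: (257, -549).
General solution: m = 257 + 307t, n = -549 - 656t for integer t.
1304 ≤ 257 + 307t ≤ 5040 gives t ∈ [4, 15], which is 12 values.

12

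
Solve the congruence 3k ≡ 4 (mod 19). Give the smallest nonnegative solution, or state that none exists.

14

gcd(19, 3) = 1  (19 = 6·3 + 1, 3 = 3·1).
1 divides 4, so solutions exist.
Back-substituting, 3·(-6) + 19·(1) = 1.
So 3·(-6) ≡ 1 (mod 19); multiply by 4: k ≡ -24 (mod 19).
Smallest nonnegative: k = -24 mod 19 = 14.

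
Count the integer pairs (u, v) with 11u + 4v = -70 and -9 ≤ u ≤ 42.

gcd(11, 4):
  11 = 2×4 + 3
  4 = 1×3 + 1
  3 = 3×1
so gcd(11, 4) = 1.
Back-substitute for Bézout coefficients:
  1 = 4 - 1×3
  ... = 11×(-1) + 4×(3)
Scale by -70: particular solution (70, -210); reduce u mod 4: (2, -23).
General solution: u = 2 + 4t, v = -23 - 11t for integer t.
-9 ≤ 2 + 4t ≤ 42 gives t ∈ [-2, 10], which is 13 values.

13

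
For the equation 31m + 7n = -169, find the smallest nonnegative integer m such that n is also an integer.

gcd(31, 7):
  31 = 4×7 + 3
  7 = 2×3 + 1
  3 = 3×1
so gcd(31, 7) = 1.
1 divides -169, so solutions exist.
Back-substitute for Bézout coefficients:
  1 = 7 - 2×3
  ... = 31×(-2) + 7×(9)
Scale by -169/1 = -169: (m₀, n₀) = (338, -1521).
General solution: m = 338 + 7t, n = -1521 - 31t for integer t.
m ≥ 0: smallest is 338 mod 7 = 2 (at t = -48), with n = -33.

2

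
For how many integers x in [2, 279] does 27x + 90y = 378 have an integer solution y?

28

gcd(90, 27) = 9  (90 = 3×27 + 9, 27 = 3×9).
Back-substituting, 27×(-3) + 90×(1) = 9.
Scale by 42: particular solution (-126, 42); reduce x mod 10: (4, 3).
General solution: x = 4 + 10t, y = 3 - 3t for integer t.
2 ≤ 4 + 10t ≤ 279 gives t ∈ [0, 27], which is 28 values.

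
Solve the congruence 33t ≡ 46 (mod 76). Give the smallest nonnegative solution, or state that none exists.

6

gcd(76, 33) = 1.
1 divides 46, so solutions exist.
By Bézout, 33·(-23) + 76·(10) = 1.
So 33·(-23) ≡ 1 (mod 76); multiply by 46: t ≡ -1058 (mod 76).
Smallest nonnegative: t = -1058 mod 76 = 6.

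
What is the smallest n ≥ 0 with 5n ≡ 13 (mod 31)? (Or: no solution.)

15

gcd(31, 5) = 1  (31 = 6*5 + 1, 5 = 5*1).
1 divides 13, so solutions exist.
Back-substituting, 5*(-6) + 31*(1) = 1.
So 5*(-6) ≡ 1 (mod 31); multiply by 13: n ≡ -78 (mod 31).
Smallest nonnegative: n = -78 mod 31 = 15.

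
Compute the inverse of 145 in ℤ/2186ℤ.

1191

gcd(2186, 145) = 1  (2186 = 15×145 + 11, 145 = 13×11 + 2, 11 = 5×2 + 1, 2 = 2×1).
Back-substituting, 145×(-995) + 2186×(66) = 1.
So 145×-995 ≡ 1 (mod 2186), and -995 mod 2186 = 1191.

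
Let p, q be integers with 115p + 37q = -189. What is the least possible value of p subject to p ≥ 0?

gcd(115, 37) = 1.
1 divides -189, so solutions exist.
By Bézout, 115*(-9) + 37*(28) = 1.
Scale by -189/1 = -189: (p₀, q₀) = (1701, -5292).
General solution: p = 1701 + 37t, q = -5292 - 115t for integer t.
p ≥ 0: smallest is 1701 mod 37 = 36 (at t = -45), with q = -117.

36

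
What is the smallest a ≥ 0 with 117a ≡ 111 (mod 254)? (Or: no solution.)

27

gcd(254, 117):
  254 = 2×117 + 20
  117 = 5×20 + 17
  20 = 1×17 + 3
  17 = 5×3 + 2
  3 = 1×2 + 1
  2 = 2×1
so gcd(254, 117) = 1.
1 divides 111, so solutions exist.
Back-substitute for Bézout coefficients:
  1 = 3 - 1×2
  ... = 117×(-89) + 254×(41)
So 117×(-89) ≡ 1 (mod 254); multiply by 111: a ≡ -9879 (mod 254).
Smallest nonnegative: a = -9879 mod 254 = 27.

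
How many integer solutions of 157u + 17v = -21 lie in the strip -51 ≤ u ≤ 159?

12

gcd(157, 17) = 1  (157 = 9·17 + 4, 17 = 4·4 + 1, 4 = 4·1).
Back-substituting, 157·(-4) + 17·(37) = 1.
Scale by -21: particular solution (84, -777); reduce u mod 17: (16, -149).
General solution: u = 16 + 17t, v = -149 - 157t for integer t.
-51 ≤ 16 + 17t ≤ 159 gives t ∈ [-3, 8], which is 12 values.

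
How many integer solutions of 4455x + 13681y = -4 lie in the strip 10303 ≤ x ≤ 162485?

gcd(13681, 4455):
  13681 = 3×4455 + 316
  4455 = 14×316 + 31
  316 = 10×31 + 6
  31 = 5×6 + 1
  6 = 6×1
so gcd(13681, 4455) = 1.
Back-substitute for Bézout coefficients:
  1 = 31 - 5×6
  ... = 4455×(2208) + 13681×(-719)
Scale by -4: particular solution (-8832, 2876); reduce x mod 13681: (4849, -1579).
General solution: x = 4849 + 13681t, y = -1579 - 4455t for integer t.
10303 ≤ 4849 + 13681t ≤ 162485 gives t ∈ [1, 11], which is 11 values.

11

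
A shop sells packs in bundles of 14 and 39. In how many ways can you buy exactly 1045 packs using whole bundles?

2

Need nonnegative integers with 14j + 39k = 1045.
gcd(14, 39) = 1, and 14·(14) + 39·(-5) = 1.
So (j₀, k₀) = (14630, -5225); general j = 14630 + 39t, k = -5225 - 14t.
j ≥ 0 ⇒ t ≥ -375; k ≥ 0 ⇒ t ≤ -374. That's 2 values of t.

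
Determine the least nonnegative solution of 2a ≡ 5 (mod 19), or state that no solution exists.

gcd(19, 2) = 1.
1 divides 5, so solutions exist.
By Bézout, 2·(-9) + 19·(1) = 1.
So 2·(-9) ≡ 1 (mod 19); multiply by 5: a ≡ -45 (mod 19).
Smallest nonnegative: a = -45 mod 19 = 12.

12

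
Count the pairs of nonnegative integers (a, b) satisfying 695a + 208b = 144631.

1

gcd(695, 208) = 1.
By Bézout, 695·(-41) + 208·(137) = 1.
One solution: (1, 692).
General: a = 1 + 208t, b = 692 - 695t.
a ≥ 0 ⇒ t ≥ 0; b ≥ 0 ⇒ t ≤ 0. So t ∈ [0, 0]: 1 solution.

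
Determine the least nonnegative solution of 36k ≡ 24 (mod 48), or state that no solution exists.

gcd(48, 36):
  48 = 1·36 + 12
  36 = 3·12
so gcd(48, 36) = 12.
12 divides 24, so solutions exist.
Back-substitute for Bézout coefficients:
  12 = 48 - 1·36
  ... = 36·(-1) + 48·(1)
So 36·(-1) ≡ 12 (mod 48); multiply by 2: k ≡ -2 (mod 4).
Smallest nonnegative: k = -2 mod 4 = 2.

2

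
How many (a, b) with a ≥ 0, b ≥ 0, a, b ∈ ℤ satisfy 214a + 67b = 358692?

gcd(214, 67) = 1  (214 = 3*67 + 13, 67 = 5*13 + 2, 13 = 6*2 + 1, 2 = 2*1).
Back-substituting, 214*(31) + 67*(-99) = 1.
Scale by 358692: one solution is (11119452, -35510508). Reduce a mod 67: (65, 5146).
General: a = 65 + 67t, b = 5146 - 214t.
a ≥ 0 ⇒ t ≥ 0; b ≥ 0 ⇒ t ≤ 24. So t ∈ [0, 24]: 25 solutions.

25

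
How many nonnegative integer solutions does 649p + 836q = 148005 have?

3

gcd(836, 649) = 11  (836 = 1·649 + 187, 649 = 3·187 + 88, 187 = 2·88 + 11, 88 = 8·11).
Back-substituting, 649·(-9) + 836·(7) = 11.
Scale by 13455: one solution is (-121095, 94185). Reduce p mod 76: (49, 139).
General: p = 49 + 76t, q = 139 - 59t.
p ≥ 0 ⇒ t ≥ 0; q ≥ 0 ⇒ t ≤ 2. So t ∈ [0, 2]: 3 solutions.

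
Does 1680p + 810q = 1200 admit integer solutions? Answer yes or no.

gcd(1680, 810) = 30  (1680 = 2*810 + 60, 810 = 13*60 + 30, 60 = 2*30).
30 divides 1200, so integer solutions exist.

yes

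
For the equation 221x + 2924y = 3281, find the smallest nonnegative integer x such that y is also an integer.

81

gcd(2924, 221) = 17  (2924 = 13·221 + 51, 221 = 4·51 + 17, 51 = 3·17).
17 divides 3281, so solutions exist.
Back-substituting, 221·(53) + 2924·(-4) = 17.
Scale by 3281/17 = 193: (x₀, y₀) = (10229, -772).
General solution: x = 10229 + 172t, y = -772 - 13t for integer t.
x ≥ 0: smallest is 10229 mod 172 = 81 (at t = -59), with y = -5.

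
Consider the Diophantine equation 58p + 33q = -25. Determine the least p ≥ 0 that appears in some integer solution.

32

gcd(58, 33):
  58 = 1*33 + 25
  33 = 1*25 + 8
  25 = 3*8 + 1
  8 = 8*1
so gcd(58, 33) = 1.
1 divides -25, so solutions exist.
Back-substitute for Bézout coefficients:
  1 = 25 - 3*8
  ... = 58*(4) + 33*(-7)
Scale by -25/1 = -25: (p₀, q₀) = (-100, 175).
General solution: p = -100 + 33t, q = 175 - 58t for integer t.
p ≥ 0: smallest is -100 mod 33 = 32 (at t = 4), with q = -57.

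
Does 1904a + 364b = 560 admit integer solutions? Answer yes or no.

yes

gcd(1904, 364) = 28  (1904 = 5×364 + 84, 364 = 4×84 + 28, 84 = 3×28).
28 divides 560, so integer solutions exist.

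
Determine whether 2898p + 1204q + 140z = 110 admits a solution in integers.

no

gcd(2898, 1204) = 14  (2898 = 2·1204 + 490, 1204 = 2·490 + 224, 490 = 2·224 + 42, 224 = 5·42 + 14, 42 = 3·14).
gcd(14, 140) = 14.
14 does not divide 110 (remainder 12), so no integer solutions.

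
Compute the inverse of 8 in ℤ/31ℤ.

gcd(31, 8) = 1.
By Bézout, 8·(4) + 31·(-1) = 1.
So 8·4 ≡ 1 (mod 31), and 4 mod 31 = 4.

4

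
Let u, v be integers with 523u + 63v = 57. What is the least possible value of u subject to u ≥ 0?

3

gcd(523, 63) = 1  (523 = 8·63 + 19, 63 = 3·19 + 6, 19 = 3·6 + 1, 6 = 6·1).
1 divides 57, so solutions exist.
Back-substituting, 523·(10) + 63·(-83) = 1.
Scale by 57/1 = 57: (u₀, v₀) = (570, -4731).
General solution: u = 570 + 63t, v = -4731 - 523t for integer t.
u ≥ 0: smallest is 570 mod 63 = 3 (at t = -9), with v = -24.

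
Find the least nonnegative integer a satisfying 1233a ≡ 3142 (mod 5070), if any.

no solution

gcd(5070, 1233):
  5070 = 4·1233 + 138
  1233 = 8·138 + 129
  138 = 1·129 + 9
  129 = 14·9 + 3
  9 = 3·3
so gcd(5070, 1233) = 3.
3 does not divide 3142, so the congruence has no solution.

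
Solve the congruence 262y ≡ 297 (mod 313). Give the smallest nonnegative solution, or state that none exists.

31

gcd(313, 262) = 1.
1 divides 297, so solutions exist.
By Bézout, 262*(135) + 313*(-113) = 1.
So 262*(135) ≡ 1 (mod 313); multiply by 297: y ≡ 40095 (mod 313).
Smallest nonnegative: y = 40095 mod 313 = 31.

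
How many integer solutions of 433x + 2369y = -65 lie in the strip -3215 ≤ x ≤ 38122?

17

gcd(2369, 433):
  2369 = 5*433 + 204
  433 = 2*204 + 25
  204 = 8*25 + 4
  25 = 6*4 + 1
  4 = 4*1
so gcd(2369, 433) = 1.
Back-substitute for Bézout coefficients:
  1 = 25 - 6*4
  ... = 433*(569) + 2369*(-104)
Scale by -65: particular solution (-36985, 6760); reduce x mod 2369: (919, -168).
General solution: x = 919 + 2369t, y = -168 - 433t for integer t.
-3215 ≤ 919 + 2369t ≤ 38122 gives t ∈ [-1, 15], which is 17 values.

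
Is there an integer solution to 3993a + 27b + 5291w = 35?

yes

gcd(3993, 27) = 3.
gcd(3, 5291) = 1.
1 divides 35, so integer solutions exist.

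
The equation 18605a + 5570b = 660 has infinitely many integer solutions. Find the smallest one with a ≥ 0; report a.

gcd(18605, 5570):
  18605 = 3×5570 + 1895
  5570 = 2×1895 + 1780
  1895 = 1×1780 + 115
  1780 = 15×115 + 55
  115 = 2×55 + 5
  55 = 11×5
so gcd(18605, 5570) = 5.
5 divides 660, so solutions exist.
Back-substitute for Bézout coefficients:
  5 = 115 - 2×55
  ... = 18605×(97) + 5570×(-324)
Scale by 660/5 = 132: (a₀, b₀) = (12804, -42768).
General solution: a = 12804 + 1114t, b = -42768 - 3721t for integer t.
a ≥ 0: smallest is 12804 mod 1114 = 550 (at t = -11), with b = -1837.

550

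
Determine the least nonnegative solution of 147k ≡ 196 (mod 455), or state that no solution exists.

23

gcd(455, 147) = 7  (455 = 3×147 + 14, 147 = 10×14 + 7, 14 = 2×7).
7 divides 196, so solutions exist.
Back-substituting, 147×(31) + 455×(-10) = 7.
So 147×(31) ≡ 7 (mod 455); multiply by 28: k ≡ 868 (mod 65).
Smallest nonnegative: k = 868 mod 65 = 23.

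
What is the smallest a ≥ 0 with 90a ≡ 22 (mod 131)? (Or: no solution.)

gcd(131, 90) = 1.
1 divides 22, so solutions exist.
By Bézout, 90*(-16) + 131*(11) = 1.
So 90*(-16) ≡ 1 (mod 131); multiply by 22: a ≡ -352 (mod 131).
Smallest nonnegative: a = -352 mod 131 = 41.

41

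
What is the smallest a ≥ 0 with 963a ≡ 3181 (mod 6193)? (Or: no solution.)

730

gcd(6193, 963) = 1.
1 divides 3181, so solutions exist.
By Bézout, 963*(-1164) + 6193*(181) = 1.
So 963*(-1164) ≡ 1 (mod 6193); multiply by 3181: a ≡ -3702684 (mod 6193).
Smallest nonnegative: a = -3702684 mod 6193 = 730.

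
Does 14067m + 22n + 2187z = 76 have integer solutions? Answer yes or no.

gcd(14067, 22):
  14067 = 639·22 + 9
  22 = 2·9 + 4
  9 = 2·4 + 1
  4 = 4·1
so gcd(14067, 22) = 1.
gcd(1, 2187) = 1.
1 divides 76, so integer solutions exist.

yes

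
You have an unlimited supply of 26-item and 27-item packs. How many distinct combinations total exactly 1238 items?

Need nonnegative integers with 26j + 27k = 1238.
gcd(26, 27) = 1, and 26·(-1) + 27·(1) = 1.
So (j₀, k₀) = (-1238, 1238); general j = -1238 + 27t, k = 1238 - 26t.
j ≥ 0 ⇒ t ≥ 46; k ≥ 0 ⇒ t ≤ 47. That's 2 values of t.

2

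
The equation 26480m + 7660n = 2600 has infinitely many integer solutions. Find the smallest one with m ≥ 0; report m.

gcd(26480, 7660) = 20  (26480 = 3·7660 + 3500, 7660 = 2·3500 + 660, 3500 = 5·660 + 200, 660 = 3·200 + 60, 200 = 3·60 + 20, 60 = 3·20).
20 divides 2600, so solutions exist.
Back-substituting, 26480·(116) + 7660·(-401) = 20.
Scale by 2600/20 = 130: (m₀, n₀) = (15080, -52130).
General solution: m = 15080 + 383t, n = -52130 - 1324t for integer t.
m ≥ 0: smallest is 15080 mod 383 = 143 (at t = -39), with n = -494.

143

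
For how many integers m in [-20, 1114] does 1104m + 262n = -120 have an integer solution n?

9

gcd(1104, 262):
  1104 = 4*262 + 56
  262 = 4*56 + 38
  56 = 1*38 + 18
  38 = 2*18 + 2
  18 = 9*2
so gcd(1104, 262) = 2.
Back-substitute for Bézout coefficients:
  2 = 38 - 2*18
  ... = 1104*(-14) + 262*(59)
Scale by -60: particular solution (840, -3540); reduce m mod 131: (54, -228).
General solution: m = 54 + 131t, n = -228 - 552t for integer t.
-20 ≤ 54 + 131t ≤ 1114 gives t ∈ [0, 8], which is 9 values.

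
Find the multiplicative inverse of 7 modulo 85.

gcd(85, 7) = 1  (85 = 12·7 + 1, 7 = 7·1).
Back-substituting, 7·(-12) + 85·(1) = 1.
So 7·-12 ≡ 1 (mod 85), and -12 mod 85 = 73.

73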